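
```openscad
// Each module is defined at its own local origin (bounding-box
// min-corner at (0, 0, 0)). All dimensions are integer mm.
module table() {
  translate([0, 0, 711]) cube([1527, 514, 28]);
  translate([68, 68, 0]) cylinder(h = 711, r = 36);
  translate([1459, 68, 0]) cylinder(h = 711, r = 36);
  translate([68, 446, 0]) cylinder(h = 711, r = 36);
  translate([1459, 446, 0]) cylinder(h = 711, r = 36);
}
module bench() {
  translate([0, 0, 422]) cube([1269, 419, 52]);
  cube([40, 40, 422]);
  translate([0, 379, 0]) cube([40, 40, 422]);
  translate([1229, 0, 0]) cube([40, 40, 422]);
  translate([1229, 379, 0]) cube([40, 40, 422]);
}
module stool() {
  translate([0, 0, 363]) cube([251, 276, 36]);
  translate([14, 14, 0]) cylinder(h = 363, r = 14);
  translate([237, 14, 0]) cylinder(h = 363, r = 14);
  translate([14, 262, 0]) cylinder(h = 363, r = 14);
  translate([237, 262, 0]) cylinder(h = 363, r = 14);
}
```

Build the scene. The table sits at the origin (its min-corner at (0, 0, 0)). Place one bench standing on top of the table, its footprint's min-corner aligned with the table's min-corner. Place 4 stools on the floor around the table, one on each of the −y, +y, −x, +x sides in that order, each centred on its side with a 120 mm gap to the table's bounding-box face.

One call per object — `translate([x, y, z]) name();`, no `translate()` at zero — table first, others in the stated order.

table();
translate([0, 0, 739]) bench();
translate([638, -396, 0]) stool();
translate([638, 634, 0]) stool();
translate([-371, 119, 0]) stool();
translate([1647, 119, 0]) stool();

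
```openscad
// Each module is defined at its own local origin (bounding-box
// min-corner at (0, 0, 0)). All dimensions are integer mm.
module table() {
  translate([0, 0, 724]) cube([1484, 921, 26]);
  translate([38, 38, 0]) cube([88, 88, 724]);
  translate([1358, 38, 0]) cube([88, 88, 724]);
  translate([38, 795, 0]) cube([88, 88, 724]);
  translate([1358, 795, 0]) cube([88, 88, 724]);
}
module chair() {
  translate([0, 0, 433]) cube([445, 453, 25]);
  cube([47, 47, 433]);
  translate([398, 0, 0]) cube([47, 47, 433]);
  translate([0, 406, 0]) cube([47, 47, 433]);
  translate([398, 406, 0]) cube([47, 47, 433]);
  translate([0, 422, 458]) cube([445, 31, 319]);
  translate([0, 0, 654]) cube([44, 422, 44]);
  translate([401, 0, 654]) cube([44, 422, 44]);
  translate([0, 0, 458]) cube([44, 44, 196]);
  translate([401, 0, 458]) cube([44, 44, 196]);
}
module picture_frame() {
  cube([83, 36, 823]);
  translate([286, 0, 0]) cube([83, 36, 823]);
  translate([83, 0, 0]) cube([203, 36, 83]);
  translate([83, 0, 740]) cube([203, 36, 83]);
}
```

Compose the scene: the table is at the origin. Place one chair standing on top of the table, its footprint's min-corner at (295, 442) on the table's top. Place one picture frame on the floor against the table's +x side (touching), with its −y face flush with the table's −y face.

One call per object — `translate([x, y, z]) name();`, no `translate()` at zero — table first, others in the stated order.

table();
translate([295, 442, 750]) chair();
translate([1484, 0, 0]) picture_frame();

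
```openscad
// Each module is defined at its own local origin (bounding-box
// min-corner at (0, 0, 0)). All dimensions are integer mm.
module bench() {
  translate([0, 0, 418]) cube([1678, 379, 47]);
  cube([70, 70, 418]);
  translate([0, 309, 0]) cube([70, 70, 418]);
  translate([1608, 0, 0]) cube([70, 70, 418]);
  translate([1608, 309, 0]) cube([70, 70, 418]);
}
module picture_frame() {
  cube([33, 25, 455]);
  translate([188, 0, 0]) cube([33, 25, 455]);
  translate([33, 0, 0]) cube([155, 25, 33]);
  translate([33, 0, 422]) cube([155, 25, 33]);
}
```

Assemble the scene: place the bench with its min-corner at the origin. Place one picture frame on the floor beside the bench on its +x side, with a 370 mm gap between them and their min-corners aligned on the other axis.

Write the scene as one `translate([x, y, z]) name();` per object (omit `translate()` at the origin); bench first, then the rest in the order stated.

bench();
translate([2048, 0, 0]) picture_frame();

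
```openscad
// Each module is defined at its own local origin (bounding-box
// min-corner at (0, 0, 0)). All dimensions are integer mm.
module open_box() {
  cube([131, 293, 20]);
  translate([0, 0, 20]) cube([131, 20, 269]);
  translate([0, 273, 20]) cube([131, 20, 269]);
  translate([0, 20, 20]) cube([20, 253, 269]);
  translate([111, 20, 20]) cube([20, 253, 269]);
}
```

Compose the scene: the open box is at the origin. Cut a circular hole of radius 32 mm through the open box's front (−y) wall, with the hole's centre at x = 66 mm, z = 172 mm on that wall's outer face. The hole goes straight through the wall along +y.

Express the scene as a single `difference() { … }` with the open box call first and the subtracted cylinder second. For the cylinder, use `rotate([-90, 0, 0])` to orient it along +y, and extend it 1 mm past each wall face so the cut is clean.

difference() {
  open_box();
  translate([66, -1, 172]) rotate([-90, 0, 0]) cylinder(h = 22, r = 32);
}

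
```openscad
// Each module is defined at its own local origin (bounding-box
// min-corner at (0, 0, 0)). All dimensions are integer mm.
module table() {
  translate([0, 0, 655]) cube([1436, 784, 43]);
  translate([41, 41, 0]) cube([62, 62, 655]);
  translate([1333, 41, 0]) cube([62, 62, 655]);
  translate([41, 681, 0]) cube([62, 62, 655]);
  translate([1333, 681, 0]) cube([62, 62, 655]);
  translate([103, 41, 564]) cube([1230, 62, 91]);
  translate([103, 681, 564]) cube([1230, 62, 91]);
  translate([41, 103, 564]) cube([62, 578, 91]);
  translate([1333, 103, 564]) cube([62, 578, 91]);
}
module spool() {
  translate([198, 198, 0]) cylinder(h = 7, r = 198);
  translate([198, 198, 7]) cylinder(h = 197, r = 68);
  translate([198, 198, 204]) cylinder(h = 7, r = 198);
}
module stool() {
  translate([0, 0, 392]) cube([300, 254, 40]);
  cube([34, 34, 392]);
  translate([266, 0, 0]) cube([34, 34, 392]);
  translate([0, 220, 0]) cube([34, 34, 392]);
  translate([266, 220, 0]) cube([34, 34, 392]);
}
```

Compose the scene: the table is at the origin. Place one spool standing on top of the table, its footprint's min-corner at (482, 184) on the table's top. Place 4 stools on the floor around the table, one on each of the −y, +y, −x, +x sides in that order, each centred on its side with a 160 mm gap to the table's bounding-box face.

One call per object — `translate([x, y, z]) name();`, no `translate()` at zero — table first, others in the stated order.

table();
translate([482, 184, 698]) spool();
translate([568, -414, 0]) stool();
translate([568, 944, 0]) stool();
translate([-460, 265, 0]) stool();
translate([1596, 265, 0]) stool();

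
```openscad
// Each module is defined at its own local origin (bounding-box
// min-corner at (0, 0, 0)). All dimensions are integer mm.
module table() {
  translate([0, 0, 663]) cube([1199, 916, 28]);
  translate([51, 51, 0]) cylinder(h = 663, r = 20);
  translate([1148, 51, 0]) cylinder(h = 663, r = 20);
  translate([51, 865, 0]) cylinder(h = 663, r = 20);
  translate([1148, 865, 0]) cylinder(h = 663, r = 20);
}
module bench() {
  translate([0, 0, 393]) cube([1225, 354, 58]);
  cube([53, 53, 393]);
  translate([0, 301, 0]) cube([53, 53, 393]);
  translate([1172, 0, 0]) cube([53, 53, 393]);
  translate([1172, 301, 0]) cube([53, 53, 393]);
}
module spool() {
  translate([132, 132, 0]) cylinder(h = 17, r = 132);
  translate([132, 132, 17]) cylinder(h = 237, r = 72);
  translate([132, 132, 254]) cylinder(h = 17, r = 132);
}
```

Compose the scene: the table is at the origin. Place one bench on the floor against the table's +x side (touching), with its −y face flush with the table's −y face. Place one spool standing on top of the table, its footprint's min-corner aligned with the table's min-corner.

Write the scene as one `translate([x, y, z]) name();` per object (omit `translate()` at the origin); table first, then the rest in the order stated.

table();
translate([1199, 0, 0]) bench();
translate([0, 0, 691]) spool();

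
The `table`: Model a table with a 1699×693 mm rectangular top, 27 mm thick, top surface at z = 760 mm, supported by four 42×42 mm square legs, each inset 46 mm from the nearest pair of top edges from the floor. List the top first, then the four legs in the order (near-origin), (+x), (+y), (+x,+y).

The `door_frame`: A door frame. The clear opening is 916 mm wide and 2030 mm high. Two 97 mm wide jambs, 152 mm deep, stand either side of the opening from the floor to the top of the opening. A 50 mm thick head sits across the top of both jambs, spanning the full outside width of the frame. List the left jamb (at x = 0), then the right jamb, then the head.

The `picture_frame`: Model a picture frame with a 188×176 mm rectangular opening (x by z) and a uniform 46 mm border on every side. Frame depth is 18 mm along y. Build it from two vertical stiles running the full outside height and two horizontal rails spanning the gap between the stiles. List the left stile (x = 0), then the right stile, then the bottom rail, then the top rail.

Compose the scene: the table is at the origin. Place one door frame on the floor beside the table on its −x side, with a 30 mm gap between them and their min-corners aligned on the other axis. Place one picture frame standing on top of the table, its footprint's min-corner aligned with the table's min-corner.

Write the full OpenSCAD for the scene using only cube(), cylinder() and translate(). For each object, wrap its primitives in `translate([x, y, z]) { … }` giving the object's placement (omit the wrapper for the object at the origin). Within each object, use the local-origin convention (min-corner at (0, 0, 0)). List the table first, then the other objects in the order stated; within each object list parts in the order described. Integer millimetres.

translate([0, 0, 733]) cube([1699, 693, 27]);
translate([46, 46, 0]) cube([42, 42, 733]);
translate([1611, 46, 0]) cube([42, 42, 733]);
translate([46, 605, 0]) cube([42, 42, 733]);
translate([1611, 605, 0]) cube([42, 42, 733]);
translate([-1140, 0, 0]) {
  cube([97, 152, 2030]);
  translate([1013, 0, 0]) cube([97, 152, 2030]);
  translate([0, 0, 2030]) cube([1110, 152, 50]);
}
translate([0, 0, 760]) {
  cube([46, 18, 268]);
  translate([234, 0, 0]) cube([46, 18, 268]);
  translate([46, 0, 0]) cube([188, 18, 46]);
  translate([46, 0, 222]) cube([188, 18, 46]);
}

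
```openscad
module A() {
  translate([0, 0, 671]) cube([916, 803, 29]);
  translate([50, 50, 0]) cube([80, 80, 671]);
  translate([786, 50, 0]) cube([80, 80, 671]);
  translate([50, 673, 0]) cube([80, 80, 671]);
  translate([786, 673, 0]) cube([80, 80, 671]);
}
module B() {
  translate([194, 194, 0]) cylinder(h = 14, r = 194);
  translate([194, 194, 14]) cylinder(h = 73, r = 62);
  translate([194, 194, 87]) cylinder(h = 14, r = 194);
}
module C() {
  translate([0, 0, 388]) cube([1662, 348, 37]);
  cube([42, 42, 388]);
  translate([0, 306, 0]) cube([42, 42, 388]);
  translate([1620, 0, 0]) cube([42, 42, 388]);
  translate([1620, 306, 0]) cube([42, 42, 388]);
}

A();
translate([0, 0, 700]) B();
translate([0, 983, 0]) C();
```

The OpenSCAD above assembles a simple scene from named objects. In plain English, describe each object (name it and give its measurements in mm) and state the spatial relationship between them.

A is a rectangular dining table. The top is 916×803×29 mm with its upper surface at z = 700 mm. It stands on four 80×80 mm square legs, each inset 50 mm from the nearest pair of top edges, running from the floor to the underside of the top.

B is a spool: two coaxial disc flanges of radius 194 mm and thickness 14 mm, joined by a core cylinder of radius 62 mm and height 73 mm. The lower flange rests on z = 0 and the three cylinders share a vertical axis.

C is a bench: a 1662×348 mm seat slab, 37 mm thick, top at z = 425 mm, on four 42×42 mm square legs flush with the seat corners and standing on z = 0.

The spool is on top of the table. The bench is on the floor beside the table on its +y side.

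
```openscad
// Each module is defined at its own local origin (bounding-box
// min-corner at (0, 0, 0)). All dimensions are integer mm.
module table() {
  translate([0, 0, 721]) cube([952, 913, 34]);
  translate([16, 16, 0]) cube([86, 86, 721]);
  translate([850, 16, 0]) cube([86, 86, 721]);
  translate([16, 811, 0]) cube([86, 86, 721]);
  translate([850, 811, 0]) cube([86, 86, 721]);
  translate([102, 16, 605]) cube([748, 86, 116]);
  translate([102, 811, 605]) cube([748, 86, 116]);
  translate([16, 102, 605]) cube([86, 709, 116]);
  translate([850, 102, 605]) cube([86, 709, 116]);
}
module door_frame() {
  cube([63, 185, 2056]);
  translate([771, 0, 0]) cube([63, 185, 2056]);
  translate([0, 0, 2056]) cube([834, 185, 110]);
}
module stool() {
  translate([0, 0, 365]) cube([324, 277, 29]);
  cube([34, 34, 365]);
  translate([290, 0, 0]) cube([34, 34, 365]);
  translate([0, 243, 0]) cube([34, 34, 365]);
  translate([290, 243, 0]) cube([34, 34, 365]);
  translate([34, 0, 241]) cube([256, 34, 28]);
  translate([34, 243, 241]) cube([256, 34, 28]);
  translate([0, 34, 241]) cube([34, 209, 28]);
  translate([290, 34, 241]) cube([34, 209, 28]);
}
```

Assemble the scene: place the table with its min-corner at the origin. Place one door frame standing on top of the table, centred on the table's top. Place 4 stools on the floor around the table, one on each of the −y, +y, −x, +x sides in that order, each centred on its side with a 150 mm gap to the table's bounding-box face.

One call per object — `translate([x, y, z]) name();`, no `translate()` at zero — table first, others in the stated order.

table();
translate([59, 364, 755]) door_frame();
translate([314, -427, 0]) stool();
translate([314, 1063, 0]) stool();
translate([-474, 318, 0]) stool();
translate([1102, 318, 0]) stool();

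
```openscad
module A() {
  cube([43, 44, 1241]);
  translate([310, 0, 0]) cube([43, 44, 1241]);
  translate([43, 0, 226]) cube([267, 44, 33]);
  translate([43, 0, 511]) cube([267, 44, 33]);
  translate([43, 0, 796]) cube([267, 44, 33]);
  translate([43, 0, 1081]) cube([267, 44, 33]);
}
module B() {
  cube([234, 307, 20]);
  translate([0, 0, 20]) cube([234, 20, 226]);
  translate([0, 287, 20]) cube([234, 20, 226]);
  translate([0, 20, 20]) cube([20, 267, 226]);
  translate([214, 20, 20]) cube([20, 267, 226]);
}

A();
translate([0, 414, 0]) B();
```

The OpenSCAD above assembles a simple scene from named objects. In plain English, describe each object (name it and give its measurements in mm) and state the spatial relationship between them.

A is a wooden ladder with two side rails of 43×44 mm section and 1241 mm height, set 353 mm apart overall. Between them run 4 rectangular rungs (44 mm deep, 33 mm thick), front faces flush with the rails' −y face. The bottom of the first rung is 226 mm above the floor and each subsequent rung is 285 mm higher than the one below.

B is an open-topped rectangular box: outside dimensions 234×307×246 mm, with a uniform wall and base thickness of 20 mm. The base is a full 234×307 slab on the floor; four walls sit on top of the base. The front and back walls (the −y and +y sides) span the full width; the two side walls fit between them.

The open box is on the floor beside the ladder on its +y side.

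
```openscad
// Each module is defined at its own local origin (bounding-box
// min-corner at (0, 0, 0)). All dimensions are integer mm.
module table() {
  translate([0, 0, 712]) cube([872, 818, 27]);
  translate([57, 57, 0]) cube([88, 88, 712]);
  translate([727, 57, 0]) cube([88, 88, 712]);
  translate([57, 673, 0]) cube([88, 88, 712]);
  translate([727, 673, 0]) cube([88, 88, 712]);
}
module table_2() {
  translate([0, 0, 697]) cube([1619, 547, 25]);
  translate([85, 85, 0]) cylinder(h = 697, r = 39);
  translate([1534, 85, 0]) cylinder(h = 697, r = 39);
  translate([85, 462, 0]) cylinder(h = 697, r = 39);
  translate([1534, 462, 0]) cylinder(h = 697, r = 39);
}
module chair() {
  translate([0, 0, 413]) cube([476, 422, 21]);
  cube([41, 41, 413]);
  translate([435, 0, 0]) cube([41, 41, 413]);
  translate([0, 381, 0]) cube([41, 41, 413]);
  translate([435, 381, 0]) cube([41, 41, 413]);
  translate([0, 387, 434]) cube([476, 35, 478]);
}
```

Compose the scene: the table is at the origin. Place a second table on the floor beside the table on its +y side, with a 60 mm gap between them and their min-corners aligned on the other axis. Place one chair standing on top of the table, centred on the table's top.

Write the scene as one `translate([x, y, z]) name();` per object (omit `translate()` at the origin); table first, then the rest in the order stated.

table();
translate([0, 878, 0]) table_2();
translate([198, 198, 739]) chair();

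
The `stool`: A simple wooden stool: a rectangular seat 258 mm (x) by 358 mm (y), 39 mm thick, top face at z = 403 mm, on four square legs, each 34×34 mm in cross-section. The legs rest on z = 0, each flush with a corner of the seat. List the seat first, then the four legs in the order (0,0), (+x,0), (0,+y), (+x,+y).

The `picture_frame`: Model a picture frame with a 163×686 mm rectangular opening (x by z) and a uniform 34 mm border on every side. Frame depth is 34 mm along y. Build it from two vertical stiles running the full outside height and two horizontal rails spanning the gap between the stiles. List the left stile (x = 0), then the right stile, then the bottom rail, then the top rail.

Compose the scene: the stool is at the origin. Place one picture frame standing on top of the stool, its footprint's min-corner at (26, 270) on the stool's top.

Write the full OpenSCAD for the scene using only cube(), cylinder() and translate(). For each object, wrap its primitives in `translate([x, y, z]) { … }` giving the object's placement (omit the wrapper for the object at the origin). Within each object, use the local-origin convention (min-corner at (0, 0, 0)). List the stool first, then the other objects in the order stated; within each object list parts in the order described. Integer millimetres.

translate([0, 0, 364]) cube([258, 358, 39]);
cube([34, 34, 364]);
translate([224, 0, 0]) cube([34, 34, 364]);
translate([0, 324, 0]) cube([34, 34, 364]);
translate([224, 324, 0]) cube([34, 34, 364]);
translate([26, 270, 403]) {
  cube([34, 34, 754]);
  translate([197, 0, 0]) cube([34, 34, 754]);
  translate([34, 0, 0]) cube([163, 34, 34]);
  translate([34, 0, 720]) cube([163, 34, 34]);
}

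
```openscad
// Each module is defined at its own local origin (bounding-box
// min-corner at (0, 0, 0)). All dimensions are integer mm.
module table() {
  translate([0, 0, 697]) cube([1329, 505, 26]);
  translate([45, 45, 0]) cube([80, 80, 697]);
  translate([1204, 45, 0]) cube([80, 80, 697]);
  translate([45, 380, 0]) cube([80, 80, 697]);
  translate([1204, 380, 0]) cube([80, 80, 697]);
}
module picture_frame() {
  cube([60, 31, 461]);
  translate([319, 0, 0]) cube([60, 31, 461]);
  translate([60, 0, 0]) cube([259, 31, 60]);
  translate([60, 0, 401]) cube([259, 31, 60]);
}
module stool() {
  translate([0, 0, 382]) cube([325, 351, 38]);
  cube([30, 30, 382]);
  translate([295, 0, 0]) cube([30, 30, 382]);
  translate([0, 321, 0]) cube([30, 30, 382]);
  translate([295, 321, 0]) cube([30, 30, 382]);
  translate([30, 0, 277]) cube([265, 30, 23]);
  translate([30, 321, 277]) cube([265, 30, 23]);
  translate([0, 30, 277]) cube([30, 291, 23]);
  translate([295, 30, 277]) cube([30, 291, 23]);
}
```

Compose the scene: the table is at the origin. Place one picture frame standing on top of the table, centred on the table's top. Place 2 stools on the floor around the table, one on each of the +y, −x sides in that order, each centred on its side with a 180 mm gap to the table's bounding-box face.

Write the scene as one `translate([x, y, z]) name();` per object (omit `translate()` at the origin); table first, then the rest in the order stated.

table();
translate([475, 237, 723]) picture_frame();
translate([502, 685, 0]) stool();
translate([-505, 77, 0]) stool();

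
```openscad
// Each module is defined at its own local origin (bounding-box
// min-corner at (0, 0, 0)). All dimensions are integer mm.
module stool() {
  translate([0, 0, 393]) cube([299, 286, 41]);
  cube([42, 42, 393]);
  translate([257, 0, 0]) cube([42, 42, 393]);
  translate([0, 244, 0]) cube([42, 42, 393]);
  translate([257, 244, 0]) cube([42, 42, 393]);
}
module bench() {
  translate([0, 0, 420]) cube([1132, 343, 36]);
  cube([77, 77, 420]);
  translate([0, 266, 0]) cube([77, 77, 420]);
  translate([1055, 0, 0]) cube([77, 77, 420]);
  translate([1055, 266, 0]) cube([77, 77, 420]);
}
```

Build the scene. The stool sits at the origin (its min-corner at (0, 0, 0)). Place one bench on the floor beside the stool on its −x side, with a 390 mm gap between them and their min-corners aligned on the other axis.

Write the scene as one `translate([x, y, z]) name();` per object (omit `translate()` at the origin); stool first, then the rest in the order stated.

stool();
translate([-1522, 0, 0]) bench();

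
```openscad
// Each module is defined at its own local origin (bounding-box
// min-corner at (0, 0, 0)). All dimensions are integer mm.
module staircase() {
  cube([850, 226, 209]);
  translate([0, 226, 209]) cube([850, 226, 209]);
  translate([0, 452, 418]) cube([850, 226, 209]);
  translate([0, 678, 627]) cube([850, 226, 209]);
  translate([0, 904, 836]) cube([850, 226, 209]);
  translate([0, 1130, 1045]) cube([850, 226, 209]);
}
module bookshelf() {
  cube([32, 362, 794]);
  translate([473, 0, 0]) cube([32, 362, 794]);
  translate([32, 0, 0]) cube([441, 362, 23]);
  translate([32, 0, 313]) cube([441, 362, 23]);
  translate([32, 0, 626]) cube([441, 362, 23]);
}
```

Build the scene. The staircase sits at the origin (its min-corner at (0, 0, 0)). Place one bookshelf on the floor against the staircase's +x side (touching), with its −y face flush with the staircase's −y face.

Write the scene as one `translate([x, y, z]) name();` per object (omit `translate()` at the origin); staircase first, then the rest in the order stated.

staircase();
translate([850, 0, 0]) bookshelf();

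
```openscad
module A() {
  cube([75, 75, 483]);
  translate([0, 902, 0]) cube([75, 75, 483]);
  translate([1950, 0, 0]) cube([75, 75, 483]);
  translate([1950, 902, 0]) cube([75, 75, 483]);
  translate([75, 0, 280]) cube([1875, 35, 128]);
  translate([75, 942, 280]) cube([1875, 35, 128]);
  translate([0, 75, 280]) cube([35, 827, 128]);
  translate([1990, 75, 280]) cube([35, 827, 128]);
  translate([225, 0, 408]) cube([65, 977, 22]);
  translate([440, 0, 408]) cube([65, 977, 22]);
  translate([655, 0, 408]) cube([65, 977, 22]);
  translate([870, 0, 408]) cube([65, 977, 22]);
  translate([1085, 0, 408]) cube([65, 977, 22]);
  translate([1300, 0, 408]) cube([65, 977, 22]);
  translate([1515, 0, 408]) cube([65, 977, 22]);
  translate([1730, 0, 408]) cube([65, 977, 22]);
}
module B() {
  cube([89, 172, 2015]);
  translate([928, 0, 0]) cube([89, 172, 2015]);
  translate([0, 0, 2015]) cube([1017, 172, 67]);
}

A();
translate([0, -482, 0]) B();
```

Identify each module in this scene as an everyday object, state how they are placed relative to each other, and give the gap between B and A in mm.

The door frame's nearest face is 310 mm from the bed frame's −y face.

A is a bed frame. B is a door frame. The door frame is on the floor beside the bed frame on its −y side. The gap between the door frame and the bed frame is 310 mm.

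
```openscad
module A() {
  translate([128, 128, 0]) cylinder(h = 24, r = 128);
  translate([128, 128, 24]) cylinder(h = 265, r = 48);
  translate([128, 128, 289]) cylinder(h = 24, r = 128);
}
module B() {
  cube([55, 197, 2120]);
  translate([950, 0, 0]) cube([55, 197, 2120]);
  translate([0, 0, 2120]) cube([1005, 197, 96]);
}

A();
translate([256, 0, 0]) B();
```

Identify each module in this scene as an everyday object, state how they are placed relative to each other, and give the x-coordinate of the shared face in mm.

A is a spool. B is a door frame. The door frame is against the spool's +x side, with their −y faces flush. The x-coordinate of the shared face is 256 mm.

The spool's +x face and the door frame's −x face are both at x = 256 mm.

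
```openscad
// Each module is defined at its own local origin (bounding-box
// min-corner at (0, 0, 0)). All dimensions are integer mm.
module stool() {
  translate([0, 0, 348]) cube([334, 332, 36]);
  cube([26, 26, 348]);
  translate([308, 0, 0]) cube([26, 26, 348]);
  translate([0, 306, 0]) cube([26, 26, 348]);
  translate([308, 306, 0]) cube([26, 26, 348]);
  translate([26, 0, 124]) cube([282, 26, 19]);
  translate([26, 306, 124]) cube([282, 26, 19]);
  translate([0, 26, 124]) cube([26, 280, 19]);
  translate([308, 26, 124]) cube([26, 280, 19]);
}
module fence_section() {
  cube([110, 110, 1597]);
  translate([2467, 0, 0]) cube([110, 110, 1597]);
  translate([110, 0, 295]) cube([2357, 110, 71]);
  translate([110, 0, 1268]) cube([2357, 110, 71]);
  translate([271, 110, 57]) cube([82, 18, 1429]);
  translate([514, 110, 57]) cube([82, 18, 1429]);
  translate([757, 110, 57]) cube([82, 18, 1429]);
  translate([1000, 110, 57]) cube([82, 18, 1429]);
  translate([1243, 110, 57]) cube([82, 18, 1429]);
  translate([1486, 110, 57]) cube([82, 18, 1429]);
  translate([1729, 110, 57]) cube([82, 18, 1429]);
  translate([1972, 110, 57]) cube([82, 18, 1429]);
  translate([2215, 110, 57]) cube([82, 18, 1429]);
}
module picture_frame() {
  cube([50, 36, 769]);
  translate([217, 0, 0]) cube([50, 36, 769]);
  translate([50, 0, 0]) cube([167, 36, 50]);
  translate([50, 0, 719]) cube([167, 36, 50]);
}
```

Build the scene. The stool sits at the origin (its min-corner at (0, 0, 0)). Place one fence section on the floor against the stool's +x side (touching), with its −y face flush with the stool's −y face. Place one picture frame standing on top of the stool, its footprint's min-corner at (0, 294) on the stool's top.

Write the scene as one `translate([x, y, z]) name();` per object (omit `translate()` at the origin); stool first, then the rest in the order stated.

stool();
translate([334, 0, 0]) fence_section();
translate([0, 294, 384]) picture_frame();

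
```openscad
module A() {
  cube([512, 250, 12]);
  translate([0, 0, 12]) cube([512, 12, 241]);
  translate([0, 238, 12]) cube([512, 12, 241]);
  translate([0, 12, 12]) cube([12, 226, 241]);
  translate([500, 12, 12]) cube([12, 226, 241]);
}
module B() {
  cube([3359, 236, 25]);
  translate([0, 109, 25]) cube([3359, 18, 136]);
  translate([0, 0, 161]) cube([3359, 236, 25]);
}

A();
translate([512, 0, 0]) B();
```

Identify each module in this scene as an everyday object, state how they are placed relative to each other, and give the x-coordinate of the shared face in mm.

The open box's +x face and the I-beam's −x face are both at x = 512 mm.

A is an open box. B is an I-beam. The I-beam is against the open box's +x side, with their −y faces flush. The x-coordinate of the shared face is 512 mm.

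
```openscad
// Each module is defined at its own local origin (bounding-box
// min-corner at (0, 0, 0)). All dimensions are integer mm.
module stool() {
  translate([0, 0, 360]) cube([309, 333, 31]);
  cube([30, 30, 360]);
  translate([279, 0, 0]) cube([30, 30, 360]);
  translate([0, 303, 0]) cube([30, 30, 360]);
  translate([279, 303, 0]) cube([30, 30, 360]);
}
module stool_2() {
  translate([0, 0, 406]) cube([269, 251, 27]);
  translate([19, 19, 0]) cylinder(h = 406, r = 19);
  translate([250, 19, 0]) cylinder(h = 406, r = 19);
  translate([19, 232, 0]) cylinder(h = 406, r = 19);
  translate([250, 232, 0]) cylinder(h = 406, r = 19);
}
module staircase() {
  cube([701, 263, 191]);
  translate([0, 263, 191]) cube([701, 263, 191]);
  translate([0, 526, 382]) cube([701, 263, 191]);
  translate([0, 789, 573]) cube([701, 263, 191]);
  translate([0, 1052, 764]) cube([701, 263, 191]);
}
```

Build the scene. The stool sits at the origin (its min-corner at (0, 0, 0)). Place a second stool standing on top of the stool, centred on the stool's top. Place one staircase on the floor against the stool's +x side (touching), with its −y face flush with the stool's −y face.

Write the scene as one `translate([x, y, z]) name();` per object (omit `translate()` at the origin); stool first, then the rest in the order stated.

stool();
translate([20, 41, 391]) stool_2();
translate([309, 0, 0]) staircase();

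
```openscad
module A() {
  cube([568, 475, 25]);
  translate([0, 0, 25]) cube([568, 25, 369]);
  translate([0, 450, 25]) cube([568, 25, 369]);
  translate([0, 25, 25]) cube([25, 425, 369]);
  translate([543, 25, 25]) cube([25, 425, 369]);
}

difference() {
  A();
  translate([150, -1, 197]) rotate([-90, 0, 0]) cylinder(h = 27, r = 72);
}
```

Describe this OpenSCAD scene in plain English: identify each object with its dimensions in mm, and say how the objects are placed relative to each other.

A is an open-topped rectangular box: outside dimensions 568×475×394 mm, with a uniform wall and base thickness of 25 mm. The base is a full 568×475 slab on the floor; four walls sit on top of the base. The front and back walls (the −y and +y sides) span the full width; the two side walls fit between them.

The open box has a circular hole of radius 72 mm through its front wall, centred at (x = 150, z = 197).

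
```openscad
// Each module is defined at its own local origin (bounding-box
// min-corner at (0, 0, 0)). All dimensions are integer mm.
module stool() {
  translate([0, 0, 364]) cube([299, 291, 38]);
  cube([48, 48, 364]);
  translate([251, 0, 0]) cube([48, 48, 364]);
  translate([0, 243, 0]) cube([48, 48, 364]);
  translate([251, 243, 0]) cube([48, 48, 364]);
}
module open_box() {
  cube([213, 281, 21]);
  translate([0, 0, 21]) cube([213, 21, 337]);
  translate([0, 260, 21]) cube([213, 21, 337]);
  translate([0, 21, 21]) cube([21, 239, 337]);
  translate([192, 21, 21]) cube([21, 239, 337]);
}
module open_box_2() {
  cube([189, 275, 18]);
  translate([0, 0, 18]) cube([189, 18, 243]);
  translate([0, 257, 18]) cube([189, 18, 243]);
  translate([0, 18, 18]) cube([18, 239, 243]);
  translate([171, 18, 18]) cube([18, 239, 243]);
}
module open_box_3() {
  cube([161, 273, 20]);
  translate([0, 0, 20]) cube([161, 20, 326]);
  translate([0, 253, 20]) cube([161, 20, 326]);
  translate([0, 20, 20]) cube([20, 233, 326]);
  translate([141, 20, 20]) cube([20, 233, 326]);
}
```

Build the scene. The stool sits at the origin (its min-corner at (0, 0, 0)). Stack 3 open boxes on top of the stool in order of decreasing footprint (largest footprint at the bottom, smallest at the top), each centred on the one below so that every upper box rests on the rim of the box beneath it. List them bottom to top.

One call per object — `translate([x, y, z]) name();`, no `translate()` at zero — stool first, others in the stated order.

stool();
translate([43, 5, 402]) open_box();
translate([55, 8, 760]) open_box_2();
translate([69, 9, 1021]) open_box_3();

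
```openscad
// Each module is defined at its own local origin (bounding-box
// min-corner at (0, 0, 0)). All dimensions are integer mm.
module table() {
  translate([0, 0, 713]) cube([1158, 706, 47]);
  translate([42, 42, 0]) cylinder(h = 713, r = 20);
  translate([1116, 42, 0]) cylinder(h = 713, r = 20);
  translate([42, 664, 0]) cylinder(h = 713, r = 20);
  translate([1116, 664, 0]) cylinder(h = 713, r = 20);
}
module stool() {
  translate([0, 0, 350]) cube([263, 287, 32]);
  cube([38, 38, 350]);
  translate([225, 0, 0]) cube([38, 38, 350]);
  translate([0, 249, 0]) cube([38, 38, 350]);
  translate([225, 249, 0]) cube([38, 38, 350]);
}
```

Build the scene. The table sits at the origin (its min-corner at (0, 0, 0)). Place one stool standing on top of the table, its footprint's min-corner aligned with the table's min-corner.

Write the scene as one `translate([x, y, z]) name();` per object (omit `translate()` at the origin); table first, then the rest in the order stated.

table();
translate([0, 0, 760]) stool();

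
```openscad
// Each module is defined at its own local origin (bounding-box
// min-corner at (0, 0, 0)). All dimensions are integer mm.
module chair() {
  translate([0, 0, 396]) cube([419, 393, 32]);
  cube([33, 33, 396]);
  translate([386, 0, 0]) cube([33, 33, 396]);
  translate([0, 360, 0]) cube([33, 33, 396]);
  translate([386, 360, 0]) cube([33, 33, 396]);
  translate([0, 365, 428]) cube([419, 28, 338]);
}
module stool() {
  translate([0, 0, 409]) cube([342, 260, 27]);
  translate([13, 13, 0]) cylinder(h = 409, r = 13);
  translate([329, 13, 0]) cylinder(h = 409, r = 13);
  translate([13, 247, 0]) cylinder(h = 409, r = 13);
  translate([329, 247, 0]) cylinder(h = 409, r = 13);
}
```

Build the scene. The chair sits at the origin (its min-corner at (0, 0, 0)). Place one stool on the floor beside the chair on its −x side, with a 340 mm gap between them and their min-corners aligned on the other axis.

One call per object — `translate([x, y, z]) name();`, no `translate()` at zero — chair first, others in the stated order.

chair();
translate([-682, 0, 0]) stool();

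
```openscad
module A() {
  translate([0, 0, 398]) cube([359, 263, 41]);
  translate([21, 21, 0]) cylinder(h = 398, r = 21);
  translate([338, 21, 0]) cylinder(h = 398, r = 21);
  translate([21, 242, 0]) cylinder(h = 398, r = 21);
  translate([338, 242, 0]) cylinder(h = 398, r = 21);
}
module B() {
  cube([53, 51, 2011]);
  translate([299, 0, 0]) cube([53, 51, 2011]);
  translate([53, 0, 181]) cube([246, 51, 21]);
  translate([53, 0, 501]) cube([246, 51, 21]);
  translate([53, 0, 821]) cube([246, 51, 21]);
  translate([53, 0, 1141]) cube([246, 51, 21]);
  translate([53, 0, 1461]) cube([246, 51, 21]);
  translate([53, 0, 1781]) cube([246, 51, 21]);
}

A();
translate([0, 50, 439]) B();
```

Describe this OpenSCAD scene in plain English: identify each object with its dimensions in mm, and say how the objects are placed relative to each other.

A is a simple wooden stool: a rectangular seat 359 mm (x) by 263 mm (y), 41 mm thick, top face at z = 439 mm, on four round legs, each 42 mm in diameter. The legs rest on z = 0, each leg's axis is inset half a diameter from the nearest pair of seat edges (so the leg's bounding box is flush with the corner).

B is a wooden ladder with two side rails of 53×51 mm section and 2011 mm height, set 352 mm apart overall. Between them run 6 rectangular rungs (51 mm deep, 21 mm thick), front faces flush with the rails' −y face. The bottom of the first rung is 181 mm above the floor and each subsequent rung is 320 mm higher than the one below.

The ladder is on top of the stool.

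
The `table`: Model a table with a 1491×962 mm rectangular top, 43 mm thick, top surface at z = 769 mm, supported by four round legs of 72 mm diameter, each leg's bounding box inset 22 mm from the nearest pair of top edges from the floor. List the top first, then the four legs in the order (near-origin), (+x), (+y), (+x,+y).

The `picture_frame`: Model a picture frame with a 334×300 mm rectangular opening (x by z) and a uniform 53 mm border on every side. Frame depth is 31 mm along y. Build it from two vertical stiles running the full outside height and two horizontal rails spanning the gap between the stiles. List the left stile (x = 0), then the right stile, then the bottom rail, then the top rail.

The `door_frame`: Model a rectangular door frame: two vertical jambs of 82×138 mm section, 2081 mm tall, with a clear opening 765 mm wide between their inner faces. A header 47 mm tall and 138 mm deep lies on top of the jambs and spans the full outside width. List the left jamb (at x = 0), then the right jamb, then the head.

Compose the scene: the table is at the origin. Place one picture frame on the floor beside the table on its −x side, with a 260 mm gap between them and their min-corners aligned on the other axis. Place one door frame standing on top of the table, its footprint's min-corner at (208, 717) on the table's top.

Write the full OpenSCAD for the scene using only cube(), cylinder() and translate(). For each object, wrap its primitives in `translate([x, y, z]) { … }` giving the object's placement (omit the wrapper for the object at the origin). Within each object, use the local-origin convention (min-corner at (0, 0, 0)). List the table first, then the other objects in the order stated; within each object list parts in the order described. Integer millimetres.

translate([0, 0, 726]) cube([1491, 962, 43]);
translate([58, 58, 0]) cylinder(h = 726, r = 36);
translate([1433, 58, 0]) cylinder(h = 726, r = 36);
translate([58, 904, 0]) cylinder(h = 726, r = 36);
translate([1433, 904, 0]) cylinder(h = 726, r = 36);
translate([-700, 0, 0]) {
  cube([53, 31, 406]);
  translate([387, 0, 0]) cube([53, 31, 406]);
  translate([53, 0, 0]) cube([334, 31, 53]);
  translate([53, 0, 353]) cube([334, 31, 53]);
}
translate([208, 717, 769]) {
  cube([82, 138, 2081]);
  translate([847, 0, 0]) cube([82, 138, 2081]);
  translate([0, 0, 2081]) cube([929, 138, 47]);
}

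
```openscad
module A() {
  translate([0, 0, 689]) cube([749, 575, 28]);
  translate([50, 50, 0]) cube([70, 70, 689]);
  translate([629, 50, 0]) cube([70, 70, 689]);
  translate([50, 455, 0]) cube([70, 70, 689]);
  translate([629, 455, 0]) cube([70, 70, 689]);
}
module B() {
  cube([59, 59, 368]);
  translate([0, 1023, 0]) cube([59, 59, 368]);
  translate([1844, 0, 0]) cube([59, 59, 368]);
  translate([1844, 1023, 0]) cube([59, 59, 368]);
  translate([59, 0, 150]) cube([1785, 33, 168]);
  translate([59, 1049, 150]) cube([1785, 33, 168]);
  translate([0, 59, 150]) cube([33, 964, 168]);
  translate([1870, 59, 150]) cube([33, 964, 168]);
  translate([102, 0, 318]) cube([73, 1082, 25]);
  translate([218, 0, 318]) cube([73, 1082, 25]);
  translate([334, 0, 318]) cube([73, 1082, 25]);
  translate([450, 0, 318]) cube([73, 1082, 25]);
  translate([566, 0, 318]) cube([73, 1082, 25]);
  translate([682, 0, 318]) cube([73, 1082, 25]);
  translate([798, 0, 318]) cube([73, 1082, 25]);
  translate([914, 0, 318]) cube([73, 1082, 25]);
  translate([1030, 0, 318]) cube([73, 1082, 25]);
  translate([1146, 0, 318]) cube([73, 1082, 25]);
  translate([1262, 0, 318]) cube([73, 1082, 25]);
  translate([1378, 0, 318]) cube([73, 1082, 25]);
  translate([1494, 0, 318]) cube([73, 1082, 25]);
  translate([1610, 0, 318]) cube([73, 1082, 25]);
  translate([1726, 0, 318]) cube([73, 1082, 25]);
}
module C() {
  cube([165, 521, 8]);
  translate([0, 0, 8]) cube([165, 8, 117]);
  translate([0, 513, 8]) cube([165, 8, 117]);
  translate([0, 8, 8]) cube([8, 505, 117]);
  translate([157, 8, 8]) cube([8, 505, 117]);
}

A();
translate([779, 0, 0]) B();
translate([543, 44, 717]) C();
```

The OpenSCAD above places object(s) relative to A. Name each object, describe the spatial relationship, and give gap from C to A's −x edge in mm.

The open box's min-x is at 543; the table's min-x is 0; gap = 543 mm.

A is a table. B is a bed frame. C is an open box. The bed frame is on the floor beside the table on its +x side. The open box is on top of the table. The gap from the open box to the table's −x edge is 543 mm.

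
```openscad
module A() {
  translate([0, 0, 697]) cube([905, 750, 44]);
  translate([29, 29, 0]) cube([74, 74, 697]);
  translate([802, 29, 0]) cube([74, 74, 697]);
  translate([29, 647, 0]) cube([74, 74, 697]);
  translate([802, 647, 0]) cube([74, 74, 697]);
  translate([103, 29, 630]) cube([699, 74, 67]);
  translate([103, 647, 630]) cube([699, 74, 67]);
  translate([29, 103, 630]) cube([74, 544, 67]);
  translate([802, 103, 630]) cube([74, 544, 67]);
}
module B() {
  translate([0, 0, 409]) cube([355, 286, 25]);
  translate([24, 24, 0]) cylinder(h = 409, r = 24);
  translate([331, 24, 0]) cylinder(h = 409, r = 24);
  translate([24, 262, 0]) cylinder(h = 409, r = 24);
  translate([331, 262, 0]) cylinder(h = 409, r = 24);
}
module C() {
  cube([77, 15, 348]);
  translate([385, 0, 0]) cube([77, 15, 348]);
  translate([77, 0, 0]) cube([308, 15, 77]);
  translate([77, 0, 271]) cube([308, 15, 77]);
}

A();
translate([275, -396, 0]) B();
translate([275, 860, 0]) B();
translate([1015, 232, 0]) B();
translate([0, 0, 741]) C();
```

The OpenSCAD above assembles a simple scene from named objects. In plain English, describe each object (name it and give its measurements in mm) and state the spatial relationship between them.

A is a rectangular dining table. The top is 905×750×44 mm with its upper surface at z = 741 mm. It stands on four 74×74 mm square legs, each inset 29 mm from the nearest pair of top edges, running from the floor to the underside of the top. Four apron rails, 74 mm thick and 67 mm tall, run between adjacent legs with their top edges flush with the underside of the top and their outer faces flush with the legs' outer faces.

B is a simple wooden stool: a rectangular seat 355 mm (x) by 286 mm (y), 25 mm thick, top face at z = 434 mm, on four round legs, each 48 mm in diameter. The legs rest on z = 0, each leg's axis is inset half a diameter from the nearest pair of seat edges (so the leg's bounding box is flush with the corner).

C is a rectangular picture frame lying in the x–z plane (depth along y). The opening is 308 mm wide (x) by 194 mm tall (z), surrounded by a border 77 mm wide on all four sides. The frame is 15 mm deep and is made of two full-height vertical stiles with two horizontal rails fitted between them.

Three stools sit around the table at the −y, +y, +x sides. The picture frame is on top of the table.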